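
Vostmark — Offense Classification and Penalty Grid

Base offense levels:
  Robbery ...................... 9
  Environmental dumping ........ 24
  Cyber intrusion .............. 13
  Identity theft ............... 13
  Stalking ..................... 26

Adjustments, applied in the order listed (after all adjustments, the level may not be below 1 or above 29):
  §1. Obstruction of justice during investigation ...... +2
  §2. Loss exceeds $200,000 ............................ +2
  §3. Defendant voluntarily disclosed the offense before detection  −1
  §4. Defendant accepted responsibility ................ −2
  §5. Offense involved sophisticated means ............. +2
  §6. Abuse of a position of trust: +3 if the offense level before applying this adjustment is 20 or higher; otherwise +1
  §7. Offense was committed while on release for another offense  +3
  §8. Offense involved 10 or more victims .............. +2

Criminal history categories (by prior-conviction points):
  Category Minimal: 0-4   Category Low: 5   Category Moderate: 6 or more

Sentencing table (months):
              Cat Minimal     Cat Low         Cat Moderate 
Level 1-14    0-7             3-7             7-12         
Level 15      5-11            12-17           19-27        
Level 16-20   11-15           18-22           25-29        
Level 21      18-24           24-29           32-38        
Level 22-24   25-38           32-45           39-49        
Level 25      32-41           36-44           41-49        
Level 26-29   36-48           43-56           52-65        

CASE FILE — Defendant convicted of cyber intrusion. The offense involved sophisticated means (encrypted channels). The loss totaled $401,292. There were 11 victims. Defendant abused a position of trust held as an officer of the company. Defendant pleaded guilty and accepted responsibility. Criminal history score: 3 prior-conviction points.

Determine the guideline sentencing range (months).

Base offense level for cyber intrusion: 13.
§1 does not apply.
§2 applies: 13 + 2 = 15.
§4 applies: 15 − 2 = 13.
§5 applies: 13 + 2 = 15.
§6 applies (level before this adjustment is 15 < 20, so +1): 15 + 1 = 16.
§7 does not apply.
§8 applies: 16 + 2 = 18.
Final offense level: 18.
Criminal history: 3 prior points → Category Minimal (0-4).
Level 18 falls in the 16-20 band.
Grid: Level 16-20 × Category Minimal = 11-15 months.

11-15 months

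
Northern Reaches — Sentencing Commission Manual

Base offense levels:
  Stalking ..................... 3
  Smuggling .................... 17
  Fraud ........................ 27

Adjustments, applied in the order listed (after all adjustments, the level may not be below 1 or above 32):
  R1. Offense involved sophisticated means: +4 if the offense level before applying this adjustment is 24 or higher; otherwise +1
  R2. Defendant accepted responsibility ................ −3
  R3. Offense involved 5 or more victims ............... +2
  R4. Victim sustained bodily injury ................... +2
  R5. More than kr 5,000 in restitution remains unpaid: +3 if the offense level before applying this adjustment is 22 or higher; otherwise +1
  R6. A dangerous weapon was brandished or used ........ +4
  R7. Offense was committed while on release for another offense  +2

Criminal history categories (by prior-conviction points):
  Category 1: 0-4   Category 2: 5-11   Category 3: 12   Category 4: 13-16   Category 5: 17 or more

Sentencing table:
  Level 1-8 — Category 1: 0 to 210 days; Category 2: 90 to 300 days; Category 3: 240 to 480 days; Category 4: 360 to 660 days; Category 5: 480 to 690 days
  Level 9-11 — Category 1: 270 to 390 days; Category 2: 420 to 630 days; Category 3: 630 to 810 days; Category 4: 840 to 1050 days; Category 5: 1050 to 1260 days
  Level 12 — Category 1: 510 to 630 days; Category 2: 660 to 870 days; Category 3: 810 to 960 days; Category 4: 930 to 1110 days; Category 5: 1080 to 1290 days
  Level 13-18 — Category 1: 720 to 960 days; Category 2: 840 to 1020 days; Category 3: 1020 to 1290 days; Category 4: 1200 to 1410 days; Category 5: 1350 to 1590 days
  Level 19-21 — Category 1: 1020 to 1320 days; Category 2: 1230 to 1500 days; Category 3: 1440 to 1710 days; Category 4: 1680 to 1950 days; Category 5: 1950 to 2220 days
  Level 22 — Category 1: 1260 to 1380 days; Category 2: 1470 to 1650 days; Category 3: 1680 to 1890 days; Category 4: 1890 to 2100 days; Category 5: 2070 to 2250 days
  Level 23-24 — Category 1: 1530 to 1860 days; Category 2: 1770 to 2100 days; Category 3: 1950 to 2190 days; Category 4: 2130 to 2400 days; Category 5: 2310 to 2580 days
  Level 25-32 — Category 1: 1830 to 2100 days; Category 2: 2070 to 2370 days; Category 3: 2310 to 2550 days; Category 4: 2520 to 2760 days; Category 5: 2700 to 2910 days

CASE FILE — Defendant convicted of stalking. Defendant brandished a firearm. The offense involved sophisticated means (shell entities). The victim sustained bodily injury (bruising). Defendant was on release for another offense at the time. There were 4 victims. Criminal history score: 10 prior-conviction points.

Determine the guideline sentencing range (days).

660-870 days

Base offense level for stalking: 3.
R1 applies (level before this adjustment is 3 < 24, so +1): 3 + 1 = 4.
R2 does not apply.
R4 applies: 4 + 2 = 6.
R6 applies: 6 + 4 = 10.
R7 applies: 10 + 2 = 12.
Final offense level: 12.
Criminal history: 10 prior points → Category 2 (5-11).
Level 12 falls in the 12 band.
Grid: Level 12 × Category 2 = 660-870 days.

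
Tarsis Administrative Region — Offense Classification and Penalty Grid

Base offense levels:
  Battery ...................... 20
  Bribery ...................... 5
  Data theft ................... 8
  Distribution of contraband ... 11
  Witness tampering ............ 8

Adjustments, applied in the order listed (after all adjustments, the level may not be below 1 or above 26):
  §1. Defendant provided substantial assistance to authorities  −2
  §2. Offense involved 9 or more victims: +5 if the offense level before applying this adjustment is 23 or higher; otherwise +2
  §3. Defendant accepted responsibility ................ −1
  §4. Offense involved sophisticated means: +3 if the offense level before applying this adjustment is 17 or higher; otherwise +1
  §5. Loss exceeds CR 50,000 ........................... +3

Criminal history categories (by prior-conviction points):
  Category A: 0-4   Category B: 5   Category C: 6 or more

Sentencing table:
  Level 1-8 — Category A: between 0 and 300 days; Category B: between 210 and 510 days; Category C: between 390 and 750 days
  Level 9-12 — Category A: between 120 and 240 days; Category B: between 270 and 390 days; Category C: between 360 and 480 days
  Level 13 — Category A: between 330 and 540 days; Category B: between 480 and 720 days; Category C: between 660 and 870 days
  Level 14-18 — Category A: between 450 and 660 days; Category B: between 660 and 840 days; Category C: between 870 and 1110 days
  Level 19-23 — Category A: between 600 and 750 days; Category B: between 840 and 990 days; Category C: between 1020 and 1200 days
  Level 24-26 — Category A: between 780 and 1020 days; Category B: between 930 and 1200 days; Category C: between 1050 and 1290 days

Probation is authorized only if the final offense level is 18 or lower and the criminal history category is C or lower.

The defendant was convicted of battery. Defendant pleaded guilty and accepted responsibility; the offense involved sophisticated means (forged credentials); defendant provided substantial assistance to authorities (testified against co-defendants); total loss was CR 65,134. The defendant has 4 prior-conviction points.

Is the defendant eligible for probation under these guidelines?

Base offense level for battery: 20.
§1 applies: 20 − 2 = 18.
§3 applies: 18 − 1 = 17.
§4 applies (level before this adjustment is 17 ≥ 17, so +3): 17 + 3 = 20.
§5 applies: 20 + 3 = 23.
Final offense level: 23.
Criminal history: 4 prior points → Category A (0-4).
Level 23 falls in the 19-23 band.
Grid: Level 19-23 × Category A = 600-750 days.
Probation check: level 23 > 18 and category A ≤ C → not eligible.

No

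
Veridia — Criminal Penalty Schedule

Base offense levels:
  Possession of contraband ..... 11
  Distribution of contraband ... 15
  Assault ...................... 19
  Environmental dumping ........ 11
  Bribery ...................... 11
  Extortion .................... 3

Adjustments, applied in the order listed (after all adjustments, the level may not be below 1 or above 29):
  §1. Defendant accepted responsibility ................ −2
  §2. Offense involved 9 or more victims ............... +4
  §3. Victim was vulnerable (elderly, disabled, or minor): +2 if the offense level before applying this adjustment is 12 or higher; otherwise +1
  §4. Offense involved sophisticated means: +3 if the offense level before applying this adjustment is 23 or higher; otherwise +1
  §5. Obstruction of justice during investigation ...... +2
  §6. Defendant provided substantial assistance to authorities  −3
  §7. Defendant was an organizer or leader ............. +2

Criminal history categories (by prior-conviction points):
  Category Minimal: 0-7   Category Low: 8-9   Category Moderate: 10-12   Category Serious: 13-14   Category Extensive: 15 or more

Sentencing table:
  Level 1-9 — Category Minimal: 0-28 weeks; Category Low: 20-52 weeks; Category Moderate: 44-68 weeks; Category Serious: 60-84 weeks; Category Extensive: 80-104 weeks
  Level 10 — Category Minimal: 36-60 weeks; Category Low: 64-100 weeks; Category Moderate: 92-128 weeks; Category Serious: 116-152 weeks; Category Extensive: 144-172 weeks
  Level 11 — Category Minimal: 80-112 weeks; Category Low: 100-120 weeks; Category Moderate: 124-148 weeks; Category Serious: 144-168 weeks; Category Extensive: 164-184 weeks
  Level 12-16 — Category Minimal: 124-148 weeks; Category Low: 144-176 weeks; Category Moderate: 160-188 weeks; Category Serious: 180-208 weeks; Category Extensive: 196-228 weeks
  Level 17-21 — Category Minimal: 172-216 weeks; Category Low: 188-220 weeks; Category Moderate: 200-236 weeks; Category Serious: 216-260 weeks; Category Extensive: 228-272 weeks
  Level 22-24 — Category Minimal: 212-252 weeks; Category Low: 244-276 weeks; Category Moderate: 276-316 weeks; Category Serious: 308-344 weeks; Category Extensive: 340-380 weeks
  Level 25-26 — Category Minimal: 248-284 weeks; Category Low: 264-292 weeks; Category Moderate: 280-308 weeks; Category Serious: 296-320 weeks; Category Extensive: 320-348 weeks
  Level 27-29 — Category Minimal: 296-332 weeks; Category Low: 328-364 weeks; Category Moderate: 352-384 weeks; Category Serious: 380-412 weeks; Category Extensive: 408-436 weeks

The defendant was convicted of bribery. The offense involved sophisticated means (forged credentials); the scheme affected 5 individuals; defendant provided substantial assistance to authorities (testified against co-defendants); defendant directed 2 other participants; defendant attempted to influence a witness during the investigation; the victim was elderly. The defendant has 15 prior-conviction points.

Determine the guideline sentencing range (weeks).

196-228 weeks

Base offense level for bribery: 11.
§2 does not apply.
§3 applies (level before this adjustment is 11 < 12, so +1): 11 + 1 = 12.
§4 applies (level before this adjustment is 12 < 23, so +1): 12 + 1 = 13.
§5 applies: 13 + 2 = 15.
§6 applies: 15 − 3 = 12.
§7 applies: 12 + 2 = 14.
Final offense level: 14.
Criminal history: 15 prior points → Category Extensive (15+).
Level 14 falls in the 12-16 band.
Grid: Level 12-16 × Category Extensive = 196-228 weeks.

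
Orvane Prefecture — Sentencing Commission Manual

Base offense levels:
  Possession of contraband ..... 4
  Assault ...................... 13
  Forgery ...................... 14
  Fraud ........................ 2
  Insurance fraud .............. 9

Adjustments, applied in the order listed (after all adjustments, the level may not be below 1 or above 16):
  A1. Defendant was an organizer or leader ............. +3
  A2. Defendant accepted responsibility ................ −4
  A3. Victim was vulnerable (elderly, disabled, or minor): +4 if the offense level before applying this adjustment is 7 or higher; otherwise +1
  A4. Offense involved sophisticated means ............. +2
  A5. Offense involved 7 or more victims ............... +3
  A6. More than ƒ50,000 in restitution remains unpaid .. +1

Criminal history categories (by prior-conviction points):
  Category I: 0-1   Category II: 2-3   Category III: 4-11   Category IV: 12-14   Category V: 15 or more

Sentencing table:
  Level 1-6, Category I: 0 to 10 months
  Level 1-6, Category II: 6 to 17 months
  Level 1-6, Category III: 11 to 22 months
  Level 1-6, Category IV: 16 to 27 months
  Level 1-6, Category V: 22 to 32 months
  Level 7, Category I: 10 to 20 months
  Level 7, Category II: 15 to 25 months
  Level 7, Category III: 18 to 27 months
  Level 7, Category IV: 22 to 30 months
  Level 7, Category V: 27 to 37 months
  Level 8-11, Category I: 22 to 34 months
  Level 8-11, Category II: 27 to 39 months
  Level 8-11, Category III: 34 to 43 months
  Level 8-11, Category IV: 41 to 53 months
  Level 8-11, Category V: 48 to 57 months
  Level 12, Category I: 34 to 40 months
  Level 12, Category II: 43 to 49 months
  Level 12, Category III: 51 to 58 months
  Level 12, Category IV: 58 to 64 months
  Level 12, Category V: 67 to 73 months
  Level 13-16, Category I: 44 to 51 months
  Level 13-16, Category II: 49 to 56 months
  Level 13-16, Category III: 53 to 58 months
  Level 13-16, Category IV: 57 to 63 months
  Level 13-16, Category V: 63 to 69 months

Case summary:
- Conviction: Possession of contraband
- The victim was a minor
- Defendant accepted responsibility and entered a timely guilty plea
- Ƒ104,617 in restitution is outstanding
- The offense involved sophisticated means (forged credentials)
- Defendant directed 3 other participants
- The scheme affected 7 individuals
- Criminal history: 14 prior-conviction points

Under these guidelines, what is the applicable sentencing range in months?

Base offense level for possession of contraband: 4.
A1 applies: 4 + 3 = 7.
A2 applies: 7 − 4 = 3.
A3 applies (level before this adjustment is 3 < 7, so +1): 3 + 1 = 4.
A4 applies: 4 + 2 = 6.
A5 applies: 6 + 3 = 9.
A6 applies: 9 + 1 = 10.
Final offense level: 10.
Criminal history: 14 prior points → Category IV (12-14).
Level 10 falls in the 8-11 band.
Grid: Level 8-11 × Category IV = 41-53 months.

41-53 months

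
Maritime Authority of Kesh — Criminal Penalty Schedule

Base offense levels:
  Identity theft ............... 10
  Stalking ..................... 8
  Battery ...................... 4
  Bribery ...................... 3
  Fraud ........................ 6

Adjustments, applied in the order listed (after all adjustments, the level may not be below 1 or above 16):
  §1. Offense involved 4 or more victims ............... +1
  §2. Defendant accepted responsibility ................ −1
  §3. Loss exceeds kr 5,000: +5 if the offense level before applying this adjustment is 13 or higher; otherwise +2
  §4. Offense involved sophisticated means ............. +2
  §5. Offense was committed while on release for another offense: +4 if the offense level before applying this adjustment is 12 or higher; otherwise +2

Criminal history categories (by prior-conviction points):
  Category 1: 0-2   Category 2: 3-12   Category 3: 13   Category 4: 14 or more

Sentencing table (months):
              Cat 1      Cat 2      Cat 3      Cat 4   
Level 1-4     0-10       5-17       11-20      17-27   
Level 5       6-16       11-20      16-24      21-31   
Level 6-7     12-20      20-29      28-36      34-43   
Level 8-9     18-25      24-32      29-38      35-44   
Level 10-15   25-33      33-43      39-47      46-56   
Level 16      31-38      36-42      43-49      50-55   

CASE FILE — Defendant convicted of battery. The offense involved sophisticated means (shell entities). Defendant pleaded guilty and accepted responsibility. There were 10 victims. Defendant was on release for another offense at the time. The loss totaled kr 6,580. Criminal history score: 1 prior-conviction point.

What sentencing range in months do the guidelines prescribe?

25-33 months

Base offense level for battery: 4.
§1 applies: 4 + 1 = 5.
§2 applies: 5 − 1 = 4.
§3 applies (level before this adjustment is 4 < 13, so +2): 4 + 2 = 6.
§4 applies: 6 + 2 = 8.
§5 applies (level before this adjustment is 8 < 12, so +2): 8 + 2 = 10.
Final offense level: 10.
Criminal history: 1 prior point → Category 1 (0-2).
Level 10 falls in the 10-15 band.
Grid: Level 10-15 × Category 1 = 25-33 months.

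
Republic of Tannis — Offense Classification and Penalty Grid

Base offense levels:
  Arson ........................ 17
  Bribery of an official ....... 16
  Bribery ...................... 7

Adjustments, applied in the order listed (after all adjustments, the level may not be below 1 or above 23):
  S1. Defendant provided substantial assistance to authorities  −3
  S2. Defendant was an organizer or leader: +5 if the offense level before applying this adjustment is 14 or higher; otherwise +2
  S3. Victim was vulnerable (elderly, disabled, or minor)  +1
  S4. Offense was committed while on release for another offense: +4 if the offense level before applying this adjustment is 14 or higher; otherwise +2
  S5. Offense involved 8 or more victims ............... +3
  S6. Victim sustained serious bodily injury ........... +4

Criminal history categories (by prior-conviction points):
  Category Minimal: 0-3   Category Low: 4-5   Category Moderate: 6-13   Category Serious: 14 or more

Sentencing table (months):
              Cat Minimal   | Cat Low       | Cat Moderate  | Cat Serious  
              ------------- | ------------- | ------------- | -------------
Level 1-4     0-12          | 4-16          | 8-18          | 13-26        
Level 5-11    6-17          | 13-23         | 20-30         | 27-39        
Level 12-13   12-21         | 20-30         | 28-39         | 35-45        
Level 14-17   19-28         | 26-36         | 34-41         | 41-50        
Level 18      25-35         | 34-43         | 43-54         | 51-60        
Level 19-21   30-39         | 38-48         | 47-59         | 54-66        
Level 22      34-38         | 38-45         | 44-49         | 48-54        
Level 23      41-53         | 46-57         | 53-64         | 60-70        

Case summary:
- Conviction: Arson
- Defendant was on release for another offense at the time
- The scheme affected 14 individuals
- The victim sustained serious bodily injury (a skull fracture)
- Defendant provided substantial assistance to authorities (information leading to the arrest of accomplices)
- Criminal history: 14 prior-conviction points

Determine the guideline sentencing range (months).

60-70 months

Base offense level for arson: 17.
S1 applies: 17 − 3 = 14.
S2 does not apply.
S3 does not apply.
S4 applies (level before this adjustment is 14 ≥ 14, so +4): 14 + 4 = 18.
S5 applies: 18 + 3 = 21.
S6 applies: 21 + 4 = 25.
Level 25 exceeds the maximum of 23; capped at 23.
Final offense level: 23.
Criminal history: 14 prior points → Category Serious (14+).
Level 23 falls in the 23 band.
Grid: Level 23 × Category Serious = 60-70 months.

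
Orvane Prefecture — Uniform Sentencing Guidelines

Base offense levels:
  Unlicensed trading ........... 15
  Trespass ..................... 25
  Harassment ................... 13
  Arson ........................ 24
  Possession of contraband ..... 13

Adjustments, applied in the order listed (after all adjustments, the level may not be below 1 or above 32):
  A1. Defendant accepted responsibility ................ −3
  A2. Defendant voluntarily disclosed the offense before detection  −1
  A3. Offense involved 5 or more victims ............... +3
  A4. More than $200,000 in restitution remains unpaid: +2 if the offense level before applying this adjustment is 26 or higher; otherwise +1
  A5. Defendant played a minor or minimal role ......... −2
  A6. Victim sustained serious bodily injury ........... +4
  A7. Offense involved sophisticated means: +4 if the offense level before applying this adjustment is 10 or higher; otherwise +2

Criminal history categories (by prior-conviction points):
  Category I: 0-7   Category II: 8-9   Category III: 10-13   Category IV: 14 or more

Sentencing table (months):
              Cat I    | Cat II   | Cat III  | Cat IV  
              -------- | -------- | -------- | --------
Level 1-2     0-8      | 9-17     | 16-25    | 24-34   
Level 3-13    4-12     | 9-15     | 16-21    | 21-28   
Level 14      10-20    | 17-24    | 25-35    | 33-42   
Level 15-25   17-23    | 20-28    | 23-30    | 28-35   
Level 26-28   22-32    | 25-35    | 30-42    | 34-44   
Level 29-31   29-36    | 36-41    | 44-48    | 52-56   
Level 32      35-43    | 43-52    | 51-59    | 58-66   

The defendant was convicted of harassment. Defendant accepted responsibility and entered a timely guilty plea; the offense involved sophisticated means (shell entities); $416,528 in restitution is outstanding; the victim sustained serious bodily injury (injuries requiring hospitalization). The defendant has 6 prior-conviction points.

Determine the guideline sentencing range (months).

17-23 months

Base offense level for harassment: 13.
A1 applies: 13 − 3 = 10.
A4 applies (level before this adjustment is 10 < 26, so +1): 10 + 1 = 11.
A6 applies: 11 + 4 = 15.
A7 applies (level before this adjustment is 15 ≥ 10, so +4): 15 + 4 = 19.
Final offense level: 19.
Criminal history: 6 prior points → Category I (0-7).
Level 19 falls in the 15-25 band.
Grid: Level 15-25 × Category I = 17-23 months.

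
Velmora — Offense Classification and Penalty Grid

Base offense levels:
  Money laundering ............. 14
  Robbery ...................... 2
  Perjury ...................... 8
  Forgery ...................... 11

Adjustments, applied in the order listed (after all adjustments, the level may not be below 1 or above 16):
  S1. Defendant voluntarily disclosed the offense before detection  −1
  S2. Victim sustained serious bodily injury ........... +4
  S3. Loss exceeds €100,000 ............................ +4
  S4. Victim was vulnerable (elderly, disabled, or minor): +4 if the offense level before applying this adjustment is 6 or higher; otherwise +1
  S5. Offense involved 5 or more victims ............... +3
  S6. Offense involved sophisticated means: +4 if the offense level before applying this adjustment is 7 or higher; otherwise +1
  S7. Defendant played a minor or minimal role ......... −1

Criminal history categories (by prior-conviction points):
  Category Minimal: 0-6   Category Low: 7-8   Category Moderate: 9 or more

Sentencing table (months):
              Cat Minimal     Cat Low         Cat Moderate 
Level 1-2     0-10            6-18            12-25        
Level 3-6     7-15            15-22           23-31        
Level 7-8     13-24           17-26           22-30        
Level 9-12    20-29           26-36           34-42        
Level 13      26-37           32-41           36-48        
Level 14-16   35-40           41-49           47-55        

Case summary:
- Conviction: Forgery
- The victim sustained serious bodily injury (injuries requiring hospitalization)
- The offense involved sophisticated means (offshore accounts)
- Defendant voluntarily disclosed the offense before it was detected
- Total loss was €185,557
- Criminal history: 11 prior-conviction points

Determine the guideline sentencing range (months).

Base offense level for forgery: 11.
S1 applies: 11 − 1 = 10.
S2 applies: 10 + 4 = 14.
S3 applies: 14 + 4 = 18.
S4 does not apply.
S6 applies (level before this adjustment is 18 ≥ 7, so +4): 18 + 4 = 22.
Level 22 exceeds the maximum of 16; capped at 16.
Final offense level: 16.
Criminal history: 11 prior points → Category Moderate (9+).
Level 16 falls in the 14-16 band.
Grid: Level 14-16 × Category Moderate = 47-55 months.

47-55 months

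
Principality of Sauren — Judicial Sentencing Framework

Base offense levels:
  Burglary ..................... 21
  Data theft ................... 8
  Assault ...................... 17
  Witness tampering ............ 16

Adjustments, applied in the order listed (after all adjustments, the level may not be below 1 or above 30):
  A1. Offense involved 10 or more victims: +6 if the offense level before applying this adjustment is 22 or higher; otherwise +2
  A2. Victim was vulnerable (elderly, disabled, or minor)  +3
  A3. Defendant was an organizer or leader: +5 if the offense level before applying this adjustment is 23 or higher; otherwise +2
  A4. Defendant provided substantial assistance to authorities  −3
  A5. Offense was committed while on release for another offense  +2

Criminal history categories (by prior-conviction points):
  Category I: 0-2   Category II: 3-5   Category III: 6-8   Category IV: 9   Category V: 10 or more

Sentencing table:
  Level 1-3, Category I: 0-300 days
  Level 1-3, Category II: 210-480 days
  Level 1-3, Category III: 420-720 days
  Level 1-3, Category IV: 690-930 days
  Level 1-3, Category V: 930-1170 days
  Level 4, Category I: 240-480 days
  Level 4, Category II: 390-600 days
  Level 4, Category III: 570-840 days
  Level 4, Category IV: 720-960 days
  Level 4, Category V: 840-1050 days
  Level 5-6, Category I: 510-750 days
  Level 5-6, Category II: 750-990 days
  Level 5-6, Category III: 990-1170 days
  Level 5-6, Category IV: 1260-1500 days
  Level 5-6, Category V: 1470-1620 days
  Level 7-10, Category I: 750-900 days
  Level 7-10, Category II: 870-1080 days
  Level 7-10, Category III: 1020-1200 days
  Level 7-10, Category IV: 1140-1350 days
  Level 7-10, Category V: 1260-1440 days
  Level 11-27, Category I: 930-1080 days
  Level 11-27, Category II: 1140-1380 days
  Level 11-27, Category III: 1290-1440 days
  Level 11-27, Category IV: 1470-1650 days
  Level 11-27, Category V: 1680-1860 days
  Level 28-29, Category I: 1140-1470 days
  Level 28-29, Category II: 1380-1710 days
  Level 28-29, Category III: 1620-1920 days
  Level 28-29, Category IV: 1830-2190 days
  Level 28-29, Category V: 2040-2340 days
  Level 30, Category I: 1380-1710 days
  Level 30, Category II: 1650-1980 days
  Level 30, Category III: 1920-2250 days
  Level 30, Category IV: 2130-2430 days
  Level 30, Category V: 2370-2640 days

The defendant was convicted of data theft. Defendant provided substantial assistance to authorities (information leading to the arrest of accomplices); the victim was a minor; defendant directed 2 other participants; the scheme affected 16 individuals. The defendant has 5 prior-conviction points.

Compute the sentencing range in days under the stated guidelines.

Base offense level for data theft: 8.
A1 applies (level before this adjustment is 8 < 22, so +2): 8 + 2 = 10.
A2 applies: 10 + 3 = 13.
A3 applies (level before this adjustment is 13 < 23, so +2): 13 + 2 = 15.
A4 applies: 15 − 3 = 12.
A5 does not apply.
Final offense level: 12.
Criminal history: 5 prior points → Category II (3-5).
Level 12 falls in the 11-27 band.
Grid: Level 11-27 × Category II = 1140-1380 days.

1140-1380 days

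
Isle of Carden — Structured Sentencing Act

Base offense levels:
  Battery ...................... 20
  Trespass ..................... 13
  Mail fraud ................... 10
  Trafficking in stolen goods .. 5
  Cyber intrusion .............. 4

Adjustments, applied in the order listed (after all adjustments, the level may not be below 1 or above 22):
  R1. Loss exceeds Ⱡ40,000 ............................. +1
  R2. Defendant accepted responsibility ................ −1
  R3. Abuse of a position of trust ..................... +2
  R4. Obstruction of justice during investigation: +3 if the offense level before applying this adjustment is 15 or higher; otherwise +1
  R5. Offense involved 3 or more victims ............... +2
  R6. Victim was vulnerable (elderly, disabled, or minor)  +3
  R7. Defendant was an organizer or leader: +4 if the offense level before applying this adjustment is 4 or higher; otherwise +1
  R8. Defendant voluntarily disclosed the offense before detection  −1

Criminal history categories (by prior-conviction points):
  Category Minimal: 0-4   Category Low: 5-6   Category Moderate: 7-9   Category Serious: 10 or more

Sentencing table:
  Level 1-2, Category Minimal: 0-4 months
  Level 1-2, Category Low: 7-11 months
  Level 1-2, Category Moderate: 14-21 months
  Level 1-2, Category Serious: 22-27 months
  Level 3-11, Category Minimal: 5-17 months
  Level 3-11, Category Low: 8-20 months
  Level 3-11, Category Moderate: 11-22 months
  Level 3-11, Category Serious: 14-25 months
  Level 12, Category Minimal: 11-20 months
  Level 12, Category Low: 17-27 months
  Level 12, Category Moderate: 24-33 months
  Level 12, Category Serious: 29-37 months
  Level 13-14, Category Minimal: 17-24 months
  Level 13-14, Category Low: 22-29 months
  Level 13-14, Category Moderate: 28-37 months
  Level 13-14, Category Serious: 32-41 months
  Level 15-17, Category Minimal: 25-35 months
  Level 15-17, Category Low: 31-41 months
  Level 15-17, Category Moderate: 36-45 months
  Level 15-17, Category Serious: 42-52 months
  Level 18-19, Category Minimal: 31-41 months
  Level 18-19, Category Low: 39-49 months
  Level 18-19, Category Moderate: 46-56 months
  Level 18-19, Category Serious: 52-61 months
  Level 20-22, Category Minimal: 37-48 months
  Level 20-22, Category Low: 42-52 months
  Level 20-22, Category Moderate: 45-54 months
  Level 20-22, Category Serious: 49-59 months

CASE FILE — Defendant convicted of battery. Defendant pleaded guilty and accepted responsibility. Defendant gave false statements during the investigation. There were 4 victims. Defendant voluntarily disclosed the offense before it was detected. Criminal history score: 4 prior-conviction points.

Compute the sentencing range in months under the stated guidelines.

37-48 months

Base offense level for battery: 20.
R1 does not apply.
R2 applies: 20 − 1 = 19.
R3 does not apply.
R4 applies (level before this adjustment is 19 ≥ 15, so +3): 19 + 3 = 22.
R5 applies: 22 + 2 = 24.
R8 applies: 24 − 1 = 23.
Level 23 exceeds the maximum of 22; capped at 22.
Final offense level: 22.
Criminal history: 4 prior points → Category Minimal (0-4).
Level 22 falls in the 20-22 band.
Grid: Level 20-22 × Category Minimal = 37-48 months.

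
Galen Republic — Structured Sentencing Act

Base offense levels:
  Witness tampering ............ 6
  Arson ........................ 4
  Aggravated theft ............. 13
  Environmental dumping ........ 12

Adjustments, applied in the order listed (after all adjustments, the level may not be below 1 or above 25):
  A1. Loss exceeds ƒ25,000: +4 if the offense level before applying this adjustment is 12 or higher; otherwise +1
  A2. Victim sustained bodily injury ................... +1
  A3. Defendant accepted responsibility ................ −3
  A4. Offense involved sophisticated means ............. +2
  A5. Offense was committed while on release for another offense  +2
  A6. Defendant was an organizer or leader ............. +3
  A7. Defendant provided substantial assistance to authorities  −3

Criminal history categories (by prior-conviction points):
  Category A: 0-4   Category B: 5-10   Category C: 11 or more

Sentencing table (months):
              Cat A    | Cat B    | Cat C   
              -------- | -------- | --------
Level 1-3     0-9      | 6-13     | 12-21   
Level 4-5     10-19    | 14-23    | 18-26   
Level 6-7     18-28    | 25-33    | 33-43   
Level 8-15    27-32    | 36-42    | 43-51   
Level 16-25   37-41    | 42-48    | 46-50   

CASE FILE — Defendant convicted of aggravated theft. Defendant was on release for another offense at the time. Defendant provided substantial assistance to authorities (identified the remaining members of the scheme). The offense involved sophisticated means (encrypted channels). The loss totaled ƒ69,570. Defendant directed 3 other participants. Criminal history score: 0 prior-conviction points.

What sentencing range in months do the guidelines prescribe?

37-41 months

Base offense level for aggravated theft: 13.
A1 applies (level before this adjustment is 13 ≥ 12, so +4): 13 + 4 = 17.
A3 does not apply.
A4 applies: 17 + 2 = 19.
A5 applies: 19 + 2 = 21.
A6 applies: 21 + 3 = 24.
A7 applies: 24 − 3 = 21.
Final offense level: 21.
Criminal history: 0 prior points → Category A (0-4).
Level 21 falls in the 16-25 band.
Grid: Level 16-25 × Category A = 37-41 months.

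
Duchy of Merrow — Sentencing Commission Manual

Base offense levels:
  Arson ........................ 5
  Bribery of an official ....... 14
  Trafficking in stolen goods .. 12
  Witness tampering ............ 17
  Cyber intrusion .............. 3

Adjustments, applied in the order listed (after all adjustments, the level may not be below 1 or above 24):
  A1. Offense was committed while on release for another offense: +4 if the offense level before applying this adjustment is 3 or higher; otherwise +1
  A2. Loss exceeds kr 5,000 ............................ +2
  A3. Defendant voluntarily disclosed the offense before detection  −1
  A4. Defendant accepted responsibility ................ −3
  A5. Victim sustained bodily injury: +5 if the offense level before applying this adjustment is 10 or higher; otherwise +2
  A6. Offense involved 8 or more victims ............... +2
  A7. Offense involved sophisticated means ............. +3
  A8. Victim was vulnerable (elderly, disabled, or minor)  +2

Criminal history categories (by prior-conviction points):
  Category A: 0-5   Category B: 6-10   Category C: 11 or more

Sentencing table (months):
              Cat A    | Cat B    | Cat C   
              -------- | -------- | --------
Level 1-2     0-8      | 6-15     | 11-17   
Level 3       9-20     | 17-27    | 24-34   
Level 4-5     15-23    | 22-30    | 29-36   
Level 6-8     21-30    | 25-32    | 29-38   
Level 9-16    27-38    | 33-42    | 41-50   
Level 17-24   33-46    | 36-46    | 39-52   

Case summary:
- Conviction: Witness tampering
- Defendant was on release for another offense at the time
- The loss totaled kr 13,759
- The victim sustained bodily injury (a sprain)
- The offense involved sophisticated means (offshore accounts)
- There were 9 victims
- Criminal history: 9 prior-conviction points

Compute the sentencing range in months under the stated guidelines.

36-46 months

Base offense level for witness tampering: 17.
A1 applies (level before this adjustment is 17 ≥ 3, so +4): 17 + 4 = 21.
A2 applies: 21 + 2 = 23.
A3 does not apply.
A4 does not apply.
A5 applies (level before this adjustment is 23 ≥ 10, so +5): 23 + 5 = 28.
A6 applies: 28 + 2 = 30.
A7 applies: 30 + 3 = 33.
A8 does not apply.
Level 33 exceeds the maximum of 24; capped at 24.
Final offense level: 24.
Criminal history: 9 prior points → Category B (6-10).
Level 24 falls in the 17-24 band.
Grid: Level 17-24 × Category B = 36-46 months.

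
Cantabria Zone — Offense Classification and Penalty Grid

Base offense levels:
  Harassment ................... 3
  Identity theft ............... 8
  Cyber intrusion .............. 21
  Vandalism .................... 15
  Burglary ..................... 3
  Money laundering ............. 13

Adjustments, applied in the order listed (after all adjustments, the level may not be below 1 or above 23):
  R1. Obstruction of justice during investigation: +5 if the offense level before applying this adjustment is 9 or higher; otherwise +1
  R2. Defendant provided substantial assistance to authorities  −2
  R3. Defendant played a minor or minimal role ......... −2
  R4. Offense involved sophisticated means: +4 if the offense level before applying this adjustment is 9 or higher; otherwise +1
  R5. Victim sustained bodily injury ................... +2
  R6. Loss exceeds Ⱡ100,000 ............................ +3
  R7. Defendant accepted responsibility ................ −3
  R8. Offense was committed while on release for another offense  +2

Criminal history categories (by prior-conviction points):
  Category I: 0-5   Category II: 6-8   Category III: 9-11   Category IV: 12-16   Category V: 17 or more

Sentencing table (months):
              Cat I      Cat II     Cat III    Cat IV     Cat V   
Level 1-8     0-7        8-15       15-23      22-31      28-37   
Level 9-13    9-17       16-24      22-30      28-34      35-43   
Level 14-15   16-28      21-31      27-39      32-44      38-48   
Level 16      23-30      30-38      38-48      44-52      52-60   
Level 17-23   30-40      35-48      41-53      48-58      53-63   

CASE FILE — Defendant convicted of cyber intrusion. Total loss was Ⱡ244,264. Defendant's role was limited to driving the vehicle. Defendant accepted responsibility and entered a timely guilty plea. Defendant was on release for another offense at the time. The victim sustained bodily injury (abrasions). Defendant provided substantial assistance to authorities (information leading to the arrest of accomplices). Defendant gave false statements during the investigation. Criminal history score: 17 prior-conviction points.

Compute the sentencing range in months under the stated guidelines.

53-63 months

Base offense level for cyber intrusion: 21.
R1 applies (level before this adjustment is 21 ≥ 9, so +5): 21 + 5 = 26.
R2 applies: 26 − 2 = 24.
R3 applies: 24 − 2 = 22.
R4 does not apply.
R5 applies: 22 + 2 = 24.
R6 applies: 24 + 3 = 27.
R7 applies: 27 − 3 = 24.
R8 applies: 24 + 2 = 26.
Level 26 exceeds the maximum of 23; capped at 23.
Final offense level: 23.
Criminal history: 17 prior points → Category V (17+).
Level 23 falls in the 17-23 band.
Grid: Level 17-23 × Category V = 53-63 months.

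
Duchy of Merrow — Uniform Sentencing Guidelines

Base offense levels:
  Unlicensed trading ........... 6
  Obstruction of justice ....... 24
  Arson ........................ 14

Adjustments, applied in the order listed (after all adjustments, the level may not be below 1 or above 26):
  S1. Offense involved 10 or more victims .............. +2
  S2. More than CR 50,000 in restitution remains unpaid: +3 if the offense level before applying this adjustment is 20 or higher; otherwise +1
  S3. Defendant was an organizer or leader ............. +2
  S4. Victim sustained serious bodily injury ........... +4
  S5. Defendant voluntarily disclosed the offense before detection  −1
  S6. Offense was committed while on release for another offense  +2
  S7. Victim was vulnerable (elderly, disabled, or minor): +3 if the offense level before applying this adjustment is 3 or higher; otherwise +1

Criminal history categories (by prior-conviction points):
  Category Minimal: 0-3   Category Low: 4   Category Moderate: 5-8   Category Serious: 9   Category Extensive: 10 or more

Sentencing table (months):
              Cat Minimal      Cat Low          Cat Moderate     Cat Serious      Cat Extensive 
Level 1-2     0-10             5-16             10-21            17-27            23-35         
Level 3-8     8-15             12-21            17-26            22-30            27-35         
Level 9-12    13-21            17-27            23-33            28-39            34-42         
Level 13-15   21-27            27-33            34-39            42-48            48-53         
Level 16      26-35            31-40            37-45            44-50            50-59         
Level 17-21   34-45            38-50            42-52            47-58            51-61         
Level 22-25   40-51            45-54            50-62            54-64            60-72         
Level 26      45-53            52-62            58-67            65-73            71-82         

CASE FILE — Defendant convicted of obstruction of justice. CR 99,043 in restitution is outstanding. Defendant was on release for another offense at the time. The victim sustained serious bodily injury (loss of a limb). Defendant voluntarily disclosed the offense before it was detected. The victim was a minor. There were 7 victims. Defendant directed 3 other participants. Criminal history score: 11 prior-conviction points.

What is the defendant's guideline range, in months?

Base offense level for obstruction of justice: 24.
S1 does not apply.
S2 applies (level before this adjustment is 24 ≥ 20, so +3): 24 + 3 = 27.
S3 applies: 27 + 2 = 29.
S4 applies: 29 + 4 = 33.
S5 applies: 33 − 1 = 32.
S6 applies: 32 + 2 = 34.
S7 applies (level before this adjustment is 34 ≥ 3, so +3): 34 + 3 = 37.
Level 37 exceeds the maximum of 26; capped at 26.
Final offense level: 26.
Criminal history: 11 prior points → Category Extensive (10+).
Level 26 falls in the 26 band.
Grid: Level 26 × Category Extensive = 71-82 months.

71-82 months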